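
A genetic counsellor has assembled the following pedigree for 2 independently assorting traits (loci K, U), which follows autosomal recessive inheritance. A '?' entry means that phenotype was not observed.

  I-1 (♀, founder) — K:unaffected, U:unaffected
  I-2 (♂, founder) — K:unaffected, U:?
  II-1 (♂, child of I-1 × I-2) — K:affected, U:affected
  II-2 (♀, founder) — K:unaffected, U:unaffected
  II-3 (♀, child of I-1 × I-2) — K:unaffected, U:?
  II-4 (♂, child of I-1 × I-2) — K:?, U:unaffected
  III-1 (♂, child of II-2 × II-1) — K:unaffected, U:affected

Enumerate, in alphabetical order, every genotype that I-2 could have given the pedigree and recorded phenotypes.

I-2 ∈ {Kk Uu, Kk uu}

K/I-1 un ·: Kk
K/I-2 un ·: Kk
K/II-1 aff I-1×I-2: kk
K/II-2 un ·: KK|Kk
K/II-3 un I-1×I-2: KK|Kk
K/II-4 ? I-1×I-2: KK|Kk|kk
K/III-1 un II-2×II-1: Kk
⇒ K over [I-1,I-2,II-1,II-2,II-3,II-4,III-1]: 12 consistent
U/I-1 un ·: Uu
U/I-2 ? ·: Uu|uu
U/II-1 aff I-1×I-2: uu
U/II-2 un ·: Uu
U/II-3 ? I-1×I-2: UU|Uu|uu
U/II-4 un I-1×I-2: UU|Uu
U/III-1 aff II-2×II-1: uu
⇒ U over [I-1,I-2,II-1,II-2,II-3,II-4,III-1]: 8 consistent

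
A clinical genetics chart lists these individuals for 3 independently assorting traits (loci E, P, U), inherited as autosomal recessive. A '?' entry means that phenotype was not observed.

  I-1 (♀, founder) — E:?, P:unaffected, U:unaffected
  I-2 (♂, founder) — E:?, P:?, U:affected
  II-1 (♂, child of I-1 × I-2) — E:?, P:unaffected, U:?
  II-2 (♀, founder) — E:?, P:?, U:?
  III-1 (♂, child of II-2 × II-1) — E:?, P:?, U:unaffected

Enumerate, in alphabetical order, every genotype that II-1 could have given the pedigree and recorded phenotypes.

II-1 ∈ {EE PP Uu, EE PP uu, EE Pp Uu, EE Pp uu, Ee PP Uu, Ee PP uu, Ee Pp Uu, Ee Pp uu, ee PP Uu, ee PP uu, ee Pp Uu, ee Pp uu}

E/I-1 ? ·: EE|Ee|ee
E/I-2 ? ·: EE|Ee|ee
E/II-1 ? I-1×I-2: EE|Ee|ee
E/II-2 ? ·: EE|Ee|ee
E/III-1 ? II-2×II-1: EE|Ee|ee
⇒ E over [I-1,I-2,II-1,II-2,III-1]: 81 consistent
P/I-1 un ·: PP|Pp
P/I-2 ? ·: PP|Pp|pp
P/II-1 un I-1×I-2: PP|Pp
P/II-2 ? ·: PP|Pp|pp
P/III-1 ? II-2×II-1: PP|Pp|pp
⇒ P over [I-1,I-2,II-1,II-2,III-1]: 51 consistent
U/I-1 un ·: UU|Uu
U/I-2 aff ·: uu
U/II-1 ? I-1×I-2: Uu|uu
U/II-2 ? ·: UU|Uu|uu
U/III-1 un II-2×II-1: UU|Uu
⇒ U over [I-1,I-2,II-1,II-2,III-1]: 12 consistent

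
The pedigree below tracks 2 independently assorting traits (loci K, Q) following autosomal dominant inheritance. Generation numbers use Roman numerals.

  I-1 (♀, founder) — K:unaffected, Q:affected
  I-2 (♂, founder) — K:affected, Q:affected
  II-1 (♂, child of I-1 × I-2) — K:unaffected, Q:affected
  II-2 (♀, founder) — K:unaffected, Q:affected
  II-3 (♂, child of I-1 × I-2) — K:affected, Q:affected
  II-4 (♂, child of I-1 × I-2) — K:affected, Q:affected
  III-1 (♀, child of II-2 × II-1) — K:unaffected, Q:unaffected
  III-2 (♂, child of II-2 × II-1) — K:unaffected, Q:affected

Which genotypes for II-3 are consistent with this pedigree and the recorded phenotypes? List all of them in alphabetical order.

K/I-1 un ·: kk
K/I-2 aff ·: Kk
K/II-1 un I-1×I-2: kk
K/II-2 un ·: kk
K/II-3 aff I-1×I-2: Kk
K/II-4 aff I-1×I-2: Kk
K/III-1 un II-2×II-1: kk
K/III-2 un II-2×II-1: kk
⇒ K over [I-1,I-2,II-1,II-2,II-3,II-4,III-1,III-2]: 1 consistent
Q/I-1 aff ·: Qq|QQ
Q/I-2 aff ·: Qq|QQ
Q/II-1 aff I-1×I-2: Qq
Q/II-2 aff ·: Qq
Q/II-3 aff I-1×I-2: Qq|QQ
Q/II-4 aff I-1×I-2: Qq|QQ
Q/III-1 un II-2×II-1: qq
Q/III-2 aff II-2×II-1: Qq|QQ
⇒ Q over [I-1,I-2,II-1,II-2,II-3,II-4,III-1,III-2]: 24 consistent

II-3 ∈ {Kk QQ, Kk Qq}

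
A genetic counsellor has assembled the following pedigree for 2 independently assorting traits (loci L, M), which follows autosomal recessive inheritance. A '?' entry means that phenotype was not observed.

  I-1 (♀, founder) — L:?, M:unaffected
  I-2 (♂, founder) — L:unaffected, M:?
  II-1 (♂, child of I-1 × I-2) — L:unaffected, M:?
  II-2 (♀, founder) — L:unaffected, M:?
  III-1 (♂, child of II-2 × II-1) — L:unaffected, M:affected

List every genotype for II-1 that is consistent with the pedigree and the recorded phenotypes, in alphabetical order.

II-1 ∈ {LL Mm, LL mm, Ll Mm, Ll mm}

L/I-1 ? ·: LL|Ll|ll
L/I-2 un ·: LL|Ll
L/II-1 un I-1×I-2: LL|Ll
L/II-2 un ·: LL|Ll
L/III-1 un II-2×II-1: LL|Ll
⇒ L over [I-1,I-2,II-1,II-2,III-1]: 32 consistent
M/I-1 un ·: MM|Mm
M/I-2 ? ·: MM|Mm|mm
M/II-1 ? I-1×I-2: Mm|mm
M/II-2 ? ·: Mm|mm
M/III-1 aff II-2×II-1: mm
⇒ M over [I-1,I-2,II-1,II-2,III-1]: 14 consistent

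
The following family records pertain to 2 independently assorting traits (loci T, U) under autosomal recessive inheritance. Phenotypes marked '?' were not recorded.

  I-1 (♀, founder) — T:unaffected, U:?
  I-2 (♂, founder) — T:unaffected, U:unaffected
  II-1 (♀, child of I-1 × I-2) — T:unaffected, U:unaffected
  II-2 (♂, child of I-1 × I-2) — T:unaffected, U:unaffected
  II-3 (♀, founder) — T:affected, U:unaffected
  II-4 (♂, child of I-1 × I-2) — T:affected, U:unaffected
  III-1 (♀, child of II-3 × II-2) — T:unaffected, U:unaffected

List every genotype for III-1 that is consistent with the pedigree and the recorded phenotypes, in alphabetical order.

III-1 ∈ {Tt UU, Tt Uu}

T/I-1 un ·: Tt
T/I-2 un ·: Tt
T/II-1 un I-1×I-2: TT|Tt
T/II-2 un I-1×I-2: TT|Tt
T/II-3 aff ·: tt
T/II-4 aff I-1×I-2: tt
T/III-1 un II-3×II-2: Tt
⇒ T over [I-1,I-2,II-1,II-2,II-3,II-4,III-1]: 4 consistent
U/I-1 ? ·: UU|Uu|uu
U/I-2 un ·: UU|Uu
U/II-1 un I-1×I-2: UU|Uu
U/II-2 un I-1×I-2: UU|Uu
U/II-3 un ·: UU|Uu
U/II-4 un I-1×I-2: UU|Uu
U/III-1 un II-3×II-2: UU|Uu
⇒ U over [I-1,I-2,II-1,II-2,II-3,II-4,III-1]: 95 consistent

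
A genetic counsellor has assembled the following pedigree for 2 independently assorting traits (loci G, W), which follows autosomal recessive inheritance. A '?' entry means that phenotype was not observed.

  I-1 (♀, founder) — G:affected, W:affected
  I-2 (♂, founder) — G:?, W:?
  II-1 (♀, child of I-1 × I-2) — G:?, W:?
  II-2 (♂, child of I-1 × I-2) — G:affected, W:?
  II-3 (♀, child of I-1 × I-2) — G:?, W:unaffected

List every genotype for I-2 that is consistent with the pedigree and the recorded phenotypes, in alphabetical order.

G/I-1 aff ·: gg
G/I-2 ? ·: Gg|gg
G/II-1 ? I-1×I-2: Gg|gg
G/II-2 aff I-1×I-2: gg
G/II-3 ? I-1×I-2: Gg|gg
⇒ G over [I-1,I-2,II-1,II-2,II-3]: 5 consistent
W/I-1 aff ·: ww
W/I-2 ? ·: WW|Ww
W/II-1 ? I-1×I-2: Ww|ww
W/II-2 ? I-1×I-2: Ww|ww
W/II-3 un I-1×I-2: Ww
⇒ W over [I-1,I-2,II-1,II-2,II-3]: 5 consistent

I-2 ∈ {Gg WW, Gg Ww, gg WW, gg Ww}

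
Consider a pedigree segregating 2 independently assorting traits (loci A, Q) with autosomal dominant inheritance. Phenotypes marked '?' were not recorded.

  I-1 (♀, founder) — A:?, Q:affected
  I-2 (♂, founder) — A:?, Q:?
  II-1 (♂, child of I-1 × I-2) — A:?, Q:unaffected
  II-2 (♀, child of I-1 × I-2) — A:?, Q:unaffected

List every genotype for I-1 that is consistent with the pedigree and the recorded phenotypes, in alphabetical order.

I-1 ∈ {AA Qq, Aa Qq, aa Qq}

A/I-1 ? ·: aa|Aa|AA
A/I-2 ? ·: aa|Aa|AA
A/II-1 ? I-1×I-2: aa|Aa|AA
A/II-2 ? I-1×I-2: aa|Aa|AA
⇒ A over [I-1,I-2,II-1,II-2]: 29 consistent
Q/I-1 aff ·: Qq
Q/I-2 ? ·: qq|Qq
Q/II-1 un I-1×I-2: qq
Q/II-2 un I-1×I-2: qq
⇒ Q over [I-1,I-2,II-1,II-2]: 2 consistent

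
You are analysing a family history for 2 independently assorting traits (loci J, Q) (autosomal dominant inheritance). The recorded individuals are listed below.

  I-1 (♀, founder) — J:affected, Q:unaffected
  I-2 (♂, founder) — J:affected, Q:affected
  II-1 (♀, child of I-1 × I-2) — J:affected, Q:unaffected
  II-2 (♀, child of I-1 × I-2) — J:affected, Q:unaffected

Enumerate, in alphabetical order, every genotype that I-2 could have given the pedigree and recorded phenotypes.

I-2 ∈ {JJ Qq, Jj Qq}

J/I-1 aff ·: Jj|JJ
J/I-2 aff ·: Jj|JJ
J/II-1 aff I-1×I-2: Jj|JJ
J/II-2 aff I-1×I-2: Jj|JJ
⇒ J over [I-1,I-2,II-1,II-2]: 13 consistent
Q/I-1 un ·: qq
Q/I-2 aff ·: Qq
Q/II-1 un I-1×I-2: qq
Q/II-2 un I-1×I-2: qq
⇒ Q over [I-1,I-2,II-1,II-2]: 1 consistent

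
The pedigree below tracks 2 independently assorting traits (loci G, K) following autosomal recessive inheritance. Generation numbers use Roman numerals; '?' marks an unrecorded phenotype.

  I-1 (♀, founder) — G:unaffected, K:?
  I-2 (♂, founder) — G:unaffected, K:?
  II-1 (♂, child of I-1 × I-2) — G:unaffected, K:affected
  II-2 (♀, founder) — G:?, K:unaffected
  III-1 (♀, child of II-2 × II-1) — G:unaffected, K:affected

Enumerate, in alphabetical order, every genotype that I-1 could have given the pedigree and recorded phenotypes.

G/I-1 un ·: GG|Gg
G/I-2 un ·: GG|Gg
G/II-1 un I-1×I-2: GG|Gg
G/II-2 ? ·: GG|Gg|gg
G/III-1 un II-2×II-1: GG|Gg
⇒ G over [I-1,I-2,II-1,II-2,III-1]: 31 consistent
K/I-1 ? ·: Kk|kk
K/I-2 ? ·: Kk|kk
K/II-1 aff I-1×I-2: kk
K/II-2 un ·: Kk
K/III-1 aff II-2×II-1: kk
⇒ K over [I-1,I-2,II-1,II-2,III-1]: 4 consistent

I-1 ∈ {GG Kk, GG kk, Gg Kk, Gg kk}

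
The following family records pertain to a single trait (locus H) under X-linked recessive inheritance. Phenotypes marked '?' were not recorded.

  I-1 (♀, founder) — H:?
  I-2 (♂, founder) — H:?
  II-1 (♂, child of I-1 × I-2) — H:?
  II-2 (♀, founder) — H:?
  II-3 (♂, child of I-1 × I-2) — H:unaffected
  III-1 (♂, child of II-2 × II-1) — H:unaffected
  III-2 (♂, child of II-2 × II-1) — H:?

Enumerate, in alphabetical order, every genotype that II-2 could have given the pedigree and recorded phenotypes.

H/I-1 ? ·: X^HX^H|X^HX^h
H/I-2 ? ·: X^HY|X^hY
H/II-1 ? I-1×I-2: X^HY|X^hY
H/II-2 ? ·: X^HX^H|X^HX^h
H/II-3 un I-1×I-2: X^HY
H/III-1 un II-2×II-1: X^HY
H/III-2 ? II-2×II-1: X^HY|X^hY
⇒ H over [I-1,I-2,II-1,II-2,II-3,III-1,III-2]: 18 consistent

II-2 ∈ {X^HX^H, X^HX^h}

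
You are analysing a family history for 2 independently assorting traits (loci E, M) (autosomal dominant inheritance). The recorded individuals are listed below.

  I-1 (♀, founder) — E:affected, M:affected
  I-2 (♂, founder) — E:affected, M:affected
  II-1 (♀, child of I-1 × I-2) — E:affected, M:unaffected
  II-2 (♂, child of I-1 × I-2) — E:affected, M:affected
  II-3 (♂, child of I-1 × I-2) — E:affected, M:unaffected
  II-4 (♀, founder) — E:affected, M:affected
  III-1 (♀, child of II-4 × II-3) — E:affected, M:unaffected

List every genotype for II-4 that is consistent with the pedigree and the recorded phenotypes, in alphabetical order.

II-4 ∈ {EE Mm, Ee Mm}

E/I-1 aff ·: Ee|EE
E/I-2 aff ·: Ee|EE
E/II-1 aff I-1×I-2: Ee|EE
E/II-2 aff I-1×I-2: Ee|EE
E/II-3 aff I-1×I-2: Ee|EE
E/II-4 aff ·: Ee|EE
E/III-1 aff II-4×II-3: Ee|EE
⇒ E over [I-1,I-2,II-1,II-2,II-3,II-4,III-1]: 87 consistent
M/I-1 aff ·: Mm
M/I-2 aff ·: Mm
M/II-1 un I-1×I-2: mm
M/II-2 aff I-1×I-2: Mm|MM
M/II-3 un I-1×I-2: mm
M/II-4 aff ·: Mm
M/III-1 un II-4×II-3: mm
⇒ M over [I-1,I-2,II-1,II-2,II-3,II-4,III-1]: 2 consistent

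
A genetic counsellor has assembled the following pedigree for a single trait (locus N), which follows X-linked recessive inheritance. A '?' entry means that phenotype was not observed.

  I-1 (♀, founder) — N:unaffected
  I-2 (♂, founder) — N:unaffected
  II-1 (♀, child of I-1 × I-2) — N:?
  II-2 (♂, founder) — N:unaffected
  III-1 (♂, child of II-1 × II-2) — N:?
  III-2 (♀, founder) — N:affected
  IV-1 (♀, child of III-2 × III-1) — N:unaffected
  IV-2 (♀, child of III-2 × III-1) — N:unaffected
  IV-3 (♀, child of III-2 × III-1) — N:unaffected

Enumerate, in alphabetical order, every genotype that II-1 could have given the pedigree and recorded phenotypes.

II-1 ∈ {X^NX^N, X^NX^n}

N/I-1 un ·: X^NX^N|X^NX^n
N/I-2 un ·: X^NY
N/II-1 ? I-1×I-2: X^NX^N|X^NX^n
N/II-2 un ·: X^NY
N/III-1 ? II-1×II-2: X^NY
N/III-2 aff ·: X^nX^n
N/IV-1 un III-2×III-1: X^NX^n
N/IV-2 un III-2×III-1: X^NX^n
N/IV-3 un III-2×III-1: X^NX^n
⇒ N over [I-1,I-2,II-1,II-2,III-1,III-2,IV-1,IV-2,IV-3]: 3 consistent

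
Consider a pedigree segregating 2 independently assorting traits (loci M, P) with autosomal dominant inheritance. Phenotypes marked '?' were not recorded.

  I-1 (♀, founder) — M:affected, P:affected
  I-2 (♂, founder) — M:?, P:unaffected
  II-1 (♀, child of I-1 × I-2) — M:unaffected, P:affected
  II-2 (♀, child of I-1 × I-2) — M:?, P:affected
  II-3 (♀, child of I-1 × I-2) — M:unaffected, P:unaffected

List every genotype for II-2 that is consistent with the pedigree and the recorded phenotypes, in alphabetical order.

M/I-1 aff ·: Mm
M/I-2 ? ·: mm|Mm
M/II-1 un I-1×I-2: mm
M/II-2 ? I-1×I-2: mm|Mm|MM
M/II-3 un I-1×I-2: mm
⇒ M over [I-1,I-2,II-1,II-2,II-3]: 5 consistent
P/I-1 aff ·: Pp
P/I-2 un ·: pp
P/II-1 aff I-1×I-2: Pp
P/II-2 aff I-1×I-2: Pp
P/II-3 un I-1×I-2: pp
⇒ P over [I-1,I-2,II-1,II-2,II-3]: 1 consistent

II-2 ∈ {MM Pp, Mm Pp, mm Pp}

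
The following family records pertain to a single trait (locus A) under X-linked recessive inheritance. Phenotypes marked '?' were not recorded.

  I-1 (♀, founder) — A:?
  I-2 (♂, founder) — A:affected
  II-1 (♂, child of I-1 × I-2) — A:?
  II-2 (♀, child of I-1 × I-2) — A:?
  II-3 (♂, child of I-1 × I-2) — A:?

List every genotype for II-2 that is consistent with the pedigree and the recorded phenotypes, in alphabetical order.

A/I-1 ? ·: X^AX^A|X^AX^a|X^aX^a
A/I-2 aff ·: X^aY
A/II-1 ? I-1×I-2: X^AY|X^aY
A/II-2 ? I-1×I-2: X^AX^a|X^aX^a
A/II-3 ? I-1×I-2: X^AY|X^aY
⇒ A over [I-1,I-2,II-1,II-2,II-3]: 10 consistent

II-2 ∈ {X^AX^a, X^aX^a}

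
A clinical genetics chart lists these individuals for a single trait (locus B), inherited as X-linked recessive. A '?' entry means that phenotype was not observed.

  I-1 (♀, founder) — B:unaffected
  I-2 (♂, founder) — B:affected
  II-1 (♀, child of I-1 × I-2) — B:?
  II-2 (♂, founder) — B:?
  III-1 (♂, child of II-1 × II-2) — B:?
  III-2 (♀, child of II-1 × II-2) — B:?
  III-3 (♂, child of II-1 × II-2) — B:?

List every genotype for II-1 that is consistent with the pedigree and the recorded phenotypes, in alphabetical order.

B/I-1 un ·: X^BX^B|X^BX^b
B/I-2 aff ·: X^bY
B/II-1 ? I-1×I-2: X^BX^b|X^bX^b
B/II-2 ? ·: X^BY|X^bY
B/III-1 ? II-1×II-2: X^BY|X^bY
B/III-2 ? II-1×II-2: X^BX^B|X^BX^b|X^bX^b
B/III-3 ? II-1×II-2: X^BY|X^bY
⇒ B over [I-1,I-2,II-1,II-2,III-1,III-2,III-3]: 34 consistent

II-1 ∈ {X^BX^b, X^bX^b}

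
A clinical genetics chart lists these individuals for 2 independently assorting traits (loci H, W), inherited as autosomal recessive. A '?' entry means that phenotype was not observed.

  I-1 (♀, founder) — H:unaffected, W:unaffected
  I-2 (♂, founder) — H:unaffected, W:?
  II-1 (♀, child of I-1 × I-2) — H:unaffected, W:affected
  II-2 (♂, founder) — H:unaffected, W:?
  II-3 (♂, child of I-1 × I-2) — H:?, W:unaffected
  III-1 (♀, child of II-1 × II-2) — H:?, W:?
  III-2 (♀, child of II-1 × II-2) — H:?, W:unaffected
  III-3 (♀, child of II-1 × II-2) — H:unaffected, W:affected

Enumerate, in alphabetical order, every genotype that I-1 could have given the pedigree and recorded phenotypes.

I-1 ∈ {HH Ww, Hh Ww}

H/I-1 un ·: HH|Hh
H/I-2 un ·: HH|Hh
H/II-1 un I-1×I-2: HH|Hh
H/II-2 un ·: HH|Hh
H/II-3 ? I-1×I-2: HH|Hh|hh
H/III-1 ? II-1×II-2: HH|Hh|hh
H/III-2 ? II-1×II-2: HH|Hh|hh
H/III-3 un II-1×II-2: HH|Hh
⇒ H over [I-1,I-2,II-1,II-2,II-3,III-1,III-2,III-3]: 254 consistent
W/I-1 un ·: Ww
W/I-2 ? ·: Ww|ww
W/II-1 aff I-1×I-2: ww
W/II-2 ? ·: Ww
W/II-3 un I-1×I-2: WW|Ww
W/III-1 ? II-1×II-2: Ww|ww
W/III-2 un II-1×II-2: Ww
W/III-3 aff II-1×II-2: ww
⇒ W over [I-1,I-2,II-1,II-2,II-3,III-1,III-2,III-3]: 6 consistent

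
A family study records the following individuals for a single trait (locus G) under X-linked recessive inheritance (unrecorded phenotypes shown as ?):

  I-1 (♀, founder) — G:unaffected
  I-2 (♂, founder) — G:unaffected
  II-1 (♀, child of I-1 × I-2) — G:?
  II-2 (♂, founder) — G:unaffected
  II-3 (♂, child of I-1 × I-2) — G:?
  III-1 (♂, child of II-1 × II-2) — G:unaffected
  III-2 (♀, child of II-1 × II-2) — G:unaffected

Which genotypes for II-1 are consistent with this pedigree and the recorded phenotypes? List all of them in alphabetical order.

II-1 ∈ {X^GX^G, X^GX^g}

G/I-1 un ·: X^GX^G|X^GX^g
G/I-2 un ·: X^GY
G/II-1 ? I-1×I-2: X^GX^G|X^GX^g
G/II-2 un ·: X^GY
G/II-3 ? I-1×I-2: X^GY|X^gY
G/III-1 un II-1×II-2: X^GY
G/III-2 un II-1×II-2: X^GX^G|X^GX^g
⇒ G over [I-1,I-2,II-1,II-2,II-3,III-1,III-2]: 7 consistent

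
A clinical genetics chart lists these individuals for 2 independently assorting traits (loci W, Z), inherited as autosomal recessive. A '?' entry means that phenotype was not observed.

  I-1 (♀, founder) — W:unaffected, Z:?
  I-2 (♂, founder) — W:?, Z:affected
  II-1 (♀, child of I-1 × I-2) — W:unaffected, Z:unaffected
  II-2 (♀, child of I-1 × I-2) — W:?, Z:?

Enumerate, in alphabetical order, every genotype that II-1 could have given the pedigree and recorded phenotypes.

II-1 ∈ {WW Zz, Ww Zz}

W/I-1 un ·: WW|Ww
W/I-2 ? ·: WW|Ww|ww
W/II-1 un I-1×I-2: WW|Ww
W/II-2 ? I-1×I-2: WW|Ww|ww
⇒ W over [I-1,I-2,II-1,II-2]: 18 consistent
Z/I-1 ? ·: ZZ|Zz
Z/I-2 aff ·: zz
Z/II-1 un I-1×I-2: Zz
Z/II-2 ? I-1×I-2: Zz|zz
⇒ Z over [I-1,I-2,II-1,II-2]: 3 consistent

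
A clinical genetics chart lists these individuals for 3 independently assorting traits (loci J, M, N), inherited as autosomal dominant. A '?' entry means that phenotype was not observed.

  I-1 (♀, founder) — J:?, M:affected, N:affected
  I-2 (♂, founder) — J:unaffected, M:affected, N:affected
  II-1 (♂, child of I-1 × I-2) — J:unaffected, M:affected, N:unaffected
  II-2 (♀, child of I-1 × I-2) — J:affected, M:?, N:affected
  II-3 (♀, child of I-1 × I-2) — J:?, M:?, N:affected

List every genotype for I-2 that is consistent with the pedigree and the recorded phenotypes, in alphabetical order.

I-2 ∈ {jj MM Nn, jj Mm Nn}

J/I-1 ? ·: Jj
J/I-2 un ·: jj
J/II-1 un I-1×I-2: jj
J/II-2 aff I-1×I-2: Jj
J/II-3 ? I-1×I-2: jj|Jj
⇒ J over [I-1,I-2,II-1,II-2,II-3]: 2 consistent
M/I-1 aff ·: Mm|MM
M/I-2 aff ·: Mm|MM
M/II-1 aff I-1×I-2: Mm|MM
M/II-2 ? I-1×I-2: mm|Mm|MM
M/II-3 ? I-1×I-2: mm|Mm|MM
⇒ M over [I-1,I-2,II-1,II-2,II-3]: 35 consistent
N/I-1 aff ·: Nn
N/I-2 aff ·: Nn
N/II-1 un I-1×I-2: nn
N/II-2 aff I-1×I-2: Nn|NN
N/II-3 aff I-1×I-2: Nn|NN
⇒ N over [I-1,I-2,II-1,II-2,II-3]: 4 consistent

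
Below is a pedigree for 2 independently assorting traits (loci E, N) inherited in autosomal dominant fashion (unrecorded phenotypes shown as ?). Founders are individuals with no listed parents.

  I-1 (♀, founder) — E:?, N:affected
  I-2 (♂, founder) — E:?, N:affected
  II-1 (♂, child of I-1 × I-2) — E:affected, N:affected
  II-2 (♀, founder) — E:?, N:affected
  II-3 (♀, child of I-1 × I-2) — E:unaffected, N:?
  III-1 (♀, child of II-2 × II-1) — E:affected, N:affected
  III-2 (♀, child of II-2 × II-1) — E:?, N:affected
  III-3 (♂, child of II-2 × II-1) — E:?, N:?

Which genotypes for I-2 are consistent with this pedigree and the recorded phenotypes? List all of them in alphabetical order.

I-2 ∈ {Ee NN, Ee Nn, ee NN, ee Nn}

E/I-1 ? ·: ee|Ee
E/I-2 ? ·: ee|Ee
E/II-1 aff I-1×I-2: Ee|EE
E/II-2 ? ·: ee|Ee|EE
E/II-3 un I-1×I-2: ee
E/III-1 aff II-2×II-1: Ee|EE
E/III-2 ? II-2×II-1: ee|Ee|EE
E/III-3 ? II-2×II-1: ee|Ee|EE
⇒ E over [I-1,I-2,II-1,II-2,II-3,III-1,III-2,III-3]: 100 consistent
N/I-1 aff ·: Nn|NN
N/I-2 aff ·: Nn|NN
N/II-1 aff I-1×I-2: Nn|NN
N/II-2 aff ·: Nn|NN
N/II-3 ? I-1×I-2: nn|Nn|NN
N/III-1 aff II-2×II-1: Nn|NN
N/III-2 aff II-2×II-1: Nn|NN
N/III-3 ? II-2×II-1: nn|Nn|NN
⇒ N over [I-1,I-2,II-1,II-2,II-3,III-1,III-2,III-3]: 212 consistent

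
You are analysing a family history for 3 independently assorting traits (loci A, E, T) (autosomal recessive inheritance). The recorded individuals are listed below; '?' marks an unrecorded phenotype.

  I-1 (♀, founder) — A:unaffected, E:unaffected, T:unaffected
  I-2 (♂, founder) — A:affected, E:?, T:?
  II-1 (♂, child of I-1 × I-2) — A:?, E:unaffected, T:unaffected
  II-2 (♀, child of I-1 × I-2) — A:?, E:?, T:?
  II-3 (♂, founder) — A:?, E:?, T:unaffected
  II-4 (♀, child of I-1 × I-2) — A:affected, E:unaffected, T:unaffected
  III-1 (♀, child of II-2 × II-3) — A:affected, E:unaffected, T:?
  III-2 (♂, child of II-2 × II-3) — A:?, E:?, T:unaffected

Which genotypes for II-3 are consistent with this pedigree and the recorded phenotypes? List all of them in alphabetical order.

II-3 ∈ {Aa EE TT, Aa EE Tt, Aa Ee TT, Aa Ee Tt, Aa ee TT, Aa ee Tt, aa EE TT, aa EE Tt, aa Ee TT, aa Ee Tt, aa ee TT, aa ee Tt}

A/I-1 un ·: Aa
A/I-2 aff ·: aa
A/II-1 ? I-1×I-2: Aa|aa
A/II-2 ? I-1×I-2: Aa|aa
A/II-3 ? ·: Aa|aa
A/II-4 aff I-1×I-2: aa
A/III-1 aff II-2×II-3: aa
A/III-2 ? II-2×II-3: AA|Aa|aa
⇒ A over [I-1,I-2,II-1,II-2,II-3,II-4,III-1,III-2]: 16 consistent
E/I-1 un ·: EE|Ee
E/I-2 ? ·: EE|Ee|ee
E/II-1 un I-1×I-2: EE|Ee
E/II-2 ? I-1×I-2: EE|Ee|ee
E/II-3 ? ·: EE|Ee|ee
E/II-4 un I-1×I-2: EE|Ee
E/III-1 un II-2×II-3: EE|Ee
E/III-2 ? II-2×II-3: EE|Ee|ee
⇒ E over [I-1,I-2,II-1,II-2,II-3,II-4,III-1,III-2]: 261 consistent
T/I-1 un ·: TT|Tt
T/I-2 ? ·: TT|Tt|tt
T/II-1 un I-1×I-2: TT|Tt
T/II-2 ? I-1×I-2: TT|Tt|tt
T/II-3 un ·: TT|Tt
T/II-4 un I-1×I-2: TT|Tt
T/III-1 ? II-2×II-3: TT|Tt|tt
T/III-2 un II-2×II-3: TT|Tt
⇒ T over [I-1,I-2,II-1,II-2,II-3,II-4,III-1,III-2]: 220 consistent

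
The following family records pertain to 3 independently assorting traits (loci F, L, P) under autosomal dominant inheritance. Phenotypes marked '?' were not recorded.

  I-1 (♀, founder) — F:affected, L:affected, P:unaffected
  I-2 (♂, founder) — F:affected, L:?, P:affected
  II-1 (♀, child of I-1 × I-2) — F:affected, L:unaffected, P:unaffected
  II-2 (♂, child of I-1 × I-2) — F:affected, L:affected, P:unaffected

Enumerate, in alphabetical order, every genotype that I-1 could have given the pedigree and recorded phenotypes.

F/I-1 aff ·: Ff|FF
F/I-2 aff ·: Ff|FF
F/II-1 aff I-1×I-2: Ff|FF
F/II-2 aff I-1×I-2: Ff|FF
⇒ F over [I-1,I-2,II-1,II-2]: 13 consistent
L/I-1 aff ·: Ll
L/I-2 ? ·: ll|Ll
L/II-1 un I-1×I-2: ll
L/II-2 aff I-1×I-2: Ll|LL
⇒ L over [I-1,I-2,II-1,II-2]: 3 consistent
P/I-1 un ·: pp
P/I-2 aff ·: Pp
P/II-1 un I-1×I-2: pp
P/II-2 un I-1×I-2: pp
⇒ P over [I-1,I-2,II-1,II-2]: 1 consistent

I-1 ∈ {FF Ll pp, Ff Ll pp}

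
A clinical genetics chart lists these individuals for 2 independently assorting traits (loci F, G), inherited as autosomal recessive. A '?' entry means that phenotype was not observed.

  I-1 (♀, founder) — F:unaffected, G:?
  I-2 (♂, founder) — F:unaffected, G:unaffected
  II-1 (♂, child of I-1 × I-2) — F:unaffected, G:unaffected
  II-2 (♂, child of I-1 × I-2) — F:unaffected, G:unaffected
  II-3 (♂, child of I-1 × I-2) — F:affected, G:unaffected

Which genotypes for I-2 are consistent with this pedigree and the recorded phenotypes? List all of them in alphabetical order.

I-2 ∈ {Ff GG, Ff Gg}

F/I-1 un ·: Ff
F/I-2 un ·: Ff
F/II-1 un I-1×I-2: FF|Ff
F/II-2 un I-1×I-2: FF|Ff
F/II-3 aff I-1×I-2: ff
⇒ F over [I-1,I-2,II-1,II-2,II-3]: 4 consistent
G/I-1 ? ·: GG|Gg|gg
G/I-2 un ·: GG|Gg
G/II-1 un I-1×I-2: GG|Gg
G/II-2 un I-1×I-2: GG|Gg
G/II-3 un I-1×I-2: GG|Gg
⇒ G over [I-1,I-2,II-1,II-2,II-3]: 27 consistent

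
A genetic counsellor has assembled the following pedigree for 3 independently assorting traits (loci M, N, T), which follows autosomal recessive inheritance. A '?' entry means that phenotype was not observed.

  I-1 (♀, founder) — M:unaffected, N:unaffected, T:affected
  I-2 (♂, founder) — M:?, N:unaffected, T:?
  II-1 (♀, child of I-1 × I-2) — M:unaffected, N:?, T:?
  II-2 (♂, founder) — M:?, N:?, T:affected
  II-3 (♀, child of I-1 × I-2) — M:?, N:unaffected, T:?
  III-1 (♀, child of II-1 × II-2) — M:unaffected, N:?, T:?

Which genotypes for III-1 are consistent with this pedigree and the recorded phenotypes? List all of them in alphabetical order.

M/I-1 un ·: MM|Mm
M/I-2 ? ·: MM|Mm|mm
M/II-1 un I-1×I-2: MM|Mm
M/II-2 ? ·: MM|Mm|mm
M/II-3 ? I-1×I-2: MM|Mm|mm
M/III-1 un II-1×II-2: MM|Mm
⇒ M over [I-1,I-2,II-1,II-2,II-3,III-1]: 82 consistent
N/I-1 un ·: NN|Nn
N/I-2 un ·: NN|Nn
N/II-1 ? I-1×I-2: NN|Nn|nn
N/II-2 ? ·: NN|Nn|nn
N/II-3 un I-1×I-2: NN|Nn
N/III-1 ? II-1×II-2: NN|Nn|nn
⇒ N over [I-1,I-2,II-1,II-2,II-3,III-1]: 78 consistent
T/I-1 aff ·: tt
T/I-2 ? ·: TT|Tt|tt
T/II-1 ? I-1×I-2: Tt|tt
T/II-2 aff ·: tt
T/II-3 ? I-1×I-2: Tt|tt
T/III-1 ? II-1×II-2: Tt|tt
⇒ T over [I-1,I-2,II-1,II-2,II-3,III-1]: 9 consistent

III-1 ∈ {MM NN Tt, MM NN tt, MM Nn Tt, MM Nn tt, MM nn Tt, MM nn tt, Mm NN Tt, Mm NN tt, Mm Nn Tt, Mm Nn tt, Mm nn Tt, Mm nn tt}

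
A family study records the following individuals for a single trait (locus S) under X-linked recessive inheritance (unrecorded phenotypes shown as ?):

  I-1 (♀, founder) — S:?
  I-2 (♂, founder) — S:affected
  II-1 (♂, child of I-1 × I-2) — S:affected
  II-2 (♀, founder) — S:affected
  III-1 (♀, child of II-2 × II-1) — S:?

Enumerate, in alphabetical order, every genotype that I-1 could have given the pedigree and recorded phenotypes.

S/I-1 ? ·: X^SX^s|X^sX^s
S/I-2 aff ·: X^sY
S/II-1 aff I-1×I-2: X^sY
S/II-2 aff ·: X^sX^s
S/III-1 ? II-2×II-1: X^sX^s
⇒ S over [I-1,I-2,II-1,II-2,III-1]: 2 consistent

I-1 ∈ {X^SX^s, X^sX^s}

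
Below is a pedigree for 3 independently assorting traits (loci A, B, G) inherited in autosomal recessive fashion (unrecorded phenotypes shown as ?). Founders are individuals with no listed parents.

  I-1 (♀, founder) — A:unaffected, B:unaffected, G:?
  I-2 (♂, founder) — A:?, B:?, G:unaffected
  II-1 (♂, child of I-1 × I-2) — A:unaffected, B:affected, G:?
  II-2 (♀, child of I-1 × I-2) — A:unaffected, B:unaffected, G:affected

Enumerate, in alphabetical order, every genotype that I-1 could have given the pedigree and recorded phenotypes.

I-1 ∈ {AA Bb Gg, AA Bb gg, Aa Bb Gg, Aa Bb gg}

A/I-1 un ·: AA|Aa
A/I-2 ? ·: AA|Aa|aa
A/II-1 un I-1×I-2: AA|Aa
A/II-2 un I-1×I-2: AA|Aa
⇒ A over [I-1,I-2,II-1,II-2]: 15 consistent
B/I-1 un ·: Bb
B/I-2 ? ·: Bb|bb
B/II-1 aff I-1×I-2: bb
B/II-2 un I-1×I-2: BB|Bb
⇒ B over [I-1,I-2,II-1,II-2]: 3 consistent
G/I-1 ? ·: Gg|gg
G/I-2 un ·: Gg
G/II-1 ? I-1×I-2: GG|Gg|gg
G/II-2 aff I-1×I-2: gg
⇒ G over [I-1,I-2,II-1,II-2]: 5 consistent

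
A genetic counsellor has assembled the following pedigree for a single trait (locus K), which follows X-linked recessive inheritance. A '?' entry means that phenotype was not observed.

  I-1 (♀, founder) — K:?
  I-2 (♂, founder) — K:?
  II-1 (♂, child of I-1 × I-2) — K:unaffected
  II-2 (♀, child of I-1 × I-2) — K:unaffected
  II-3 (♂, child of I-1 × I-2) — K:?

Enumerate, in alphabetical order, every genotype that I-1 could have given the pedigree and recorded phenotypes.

K/I-1 ? ·: X^KX^K|X^KX^k
K/I-2 ? ·: X^KY|X^kY
K/II-1 un I-1×I-2: X^KY
K/II-2 un I-1×I-2: X^KX^K|X^KX^k
K/II-3 ? I-1×I-2: X^KY|X^kY
⇒ K over [I-1,I-2,II-1,II-2,II-3]: 8 consistent

I-1 ∈ {X^KX^K, X^KX^k}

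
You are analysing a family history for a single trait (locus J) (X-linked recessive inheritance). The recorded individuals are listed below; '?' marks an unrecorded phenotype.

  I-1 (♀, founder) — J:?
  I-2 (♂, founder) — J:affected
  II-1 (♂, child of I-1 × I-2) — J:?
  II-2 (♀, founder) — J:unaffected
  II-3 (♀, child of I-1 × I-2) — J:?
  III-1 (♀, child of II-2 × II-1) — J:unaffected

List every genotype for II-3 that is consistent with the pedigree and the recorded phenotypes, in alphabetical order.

J/I-1 ? ·: X^JX^J|X^JX^j|X^jX^j
J/I-2 aff ·: X^jY
J/II-1 ? I-1×I-2: X^JY|X^jY
J/II-2 un ·: X^JX^J|X^JX^j
J/II-3 ? I-1×I-2: X^JX^j|X^jX^j
J/III-1 un II-2×II-1: X^JX^J|X^JX^j
⇒ J over [I-1,I-2,II-1,II-2,II-3,III-1]: 15 consistent

II-3 ∈ {X^JX^j, X^jX^j}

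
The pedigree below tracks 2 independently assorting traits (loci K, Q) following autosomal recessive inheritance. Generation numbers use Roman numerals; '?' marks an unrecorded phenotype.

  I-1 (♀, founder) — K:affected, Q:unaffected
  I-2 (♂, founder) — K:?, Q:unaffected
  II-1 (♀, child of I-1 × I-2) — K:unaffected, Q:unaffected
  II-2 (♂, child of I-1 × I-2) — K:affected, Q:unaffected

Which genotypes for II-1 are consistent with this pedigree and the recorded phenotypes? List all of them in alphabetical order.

II-1 ∈ {Kk QQ, Kk Qq}

K/I-1 aff ·: kk
K/I-2 ? ·: Kk
K/II-1 un I-1×I-2: Kk
K/II-2 aff I-1×I-2: kk
⇒ K over [I-1,I-2,II-1,II-2]: 1 consistent
Q/I-1 un ·: QQ|Qq
Q/I-2 un ·: QQ|Qq
Q/II-1 un I-1×I-2: QQ|Qq
Q/II-2 un I-1×I-2: QQ|Qq
⇒ Q over [I-1,I-2,II-1,II-2]: 13 consistent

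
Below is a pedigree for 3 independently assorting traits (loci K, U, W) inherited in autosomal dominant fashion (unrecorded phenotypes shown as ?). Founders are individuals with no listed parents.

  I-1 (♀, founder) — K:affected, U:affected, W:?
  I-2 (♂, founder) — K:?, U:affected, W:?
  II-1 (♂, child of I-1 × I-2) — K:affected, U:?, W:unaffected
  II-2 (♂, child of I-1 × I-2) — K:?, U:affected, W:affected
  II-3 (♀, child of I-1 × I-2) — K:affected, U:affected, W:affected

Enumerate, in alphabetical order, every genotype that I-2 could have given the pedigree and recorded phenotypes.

K/I-1 aff ·: Kk|KK
K/I-2 ? ·: kk|Kk|KK
K/II-1 aff I-1×I-2: Kk|KK
K/II-2 ? I-1×I-2: kk|Kk|KK
K/II-3 aff I-1×I-2: Kk|KK
⇒ K over [I-1,I-2,II-1,II-2,II-3]: 32 consistent
U/I-1 aff ·: Uu|UU
U/I-2 aff ·: Uu|UU
U/II-1 ? I-1×I-2: uu|Uu|UU
U/II-2 aff I-1×I-2: Uu|UU
U/II-3 aff I-1×I-2: Uu|UU
⇒ U over [I-1,I-2,II-1,II-2,II-3]: 29 consistent
W/I-1 ? ·: ww|Ww
W/I-2 ? ·: ww|Ww
W/II-1 un I-1×I-2: ww
W/II-2 aff I-1×I-2: Ww|WW
W/II-3 aff I-1×I-2: Ww|WW
⇒ W over [I-1,I-2,II-1,II-2,II-3]: 6 consistent

I-2 ∈ {KK UU Ww, KK UU ww, KK Uu Ww, KK Uu ww, Kk UU Ww, Kk UU ww, Kk Uu Ww, Kk Uu ww, kk UU Ww, kk UU ww, kk Uu Ww, kk Uu ww}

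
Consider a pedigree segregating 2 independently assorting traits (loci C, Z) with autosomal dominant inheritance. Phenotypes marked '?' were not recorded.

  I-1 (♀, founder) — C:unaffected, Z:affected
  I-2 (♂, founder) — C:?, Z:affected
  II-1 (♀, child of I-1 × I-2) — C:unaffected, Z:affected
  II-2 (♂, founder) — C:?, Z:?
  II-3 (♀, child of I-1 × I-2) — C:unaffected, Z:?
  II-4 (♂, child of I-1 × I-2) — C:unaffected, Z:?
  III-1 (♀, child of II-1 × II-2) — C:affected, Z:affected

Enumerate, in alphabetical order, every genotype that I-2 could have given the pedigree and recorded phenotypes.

I-2 ∈ {Cc ZZ, Cc Zz, cc ZZ, cc Zz}

C/I-1 un ·: cc
C/I-2 ? ·: cc|Cc
C/II-1 un I-1×I-2: cc
C/II-2 ? ·: Cc|CC
C/II-3 un I-1×I-2: cc
C/II-4 un I-1×I-2: cc
C/III-1 aff II-1×II-2: Cc
⇒ C over [I-1,I-2,II-1,II-2,II-3,II-4,III-1]: 4 consistent
Z/I-1 aff ·: Zz|ZZ
Z/I-2 aff ·: Zz|ZZ
Z/II-1 aff I-1×I-2: Zz|ZZ
Z/II-2 ? ·: zz|Zz|ZZ
Z/II-3 ? I-1×I-2: zz|Zz|ZZ
Z/II-4 ? I-1×I-2: zz|Zz|ZZ
Z/III-1 aff II-1×II-2: Zz|ZZ
⇒ Z over [I-1,I-2,II-1,II-2,II-3,II-4,III-1]: 157 consistent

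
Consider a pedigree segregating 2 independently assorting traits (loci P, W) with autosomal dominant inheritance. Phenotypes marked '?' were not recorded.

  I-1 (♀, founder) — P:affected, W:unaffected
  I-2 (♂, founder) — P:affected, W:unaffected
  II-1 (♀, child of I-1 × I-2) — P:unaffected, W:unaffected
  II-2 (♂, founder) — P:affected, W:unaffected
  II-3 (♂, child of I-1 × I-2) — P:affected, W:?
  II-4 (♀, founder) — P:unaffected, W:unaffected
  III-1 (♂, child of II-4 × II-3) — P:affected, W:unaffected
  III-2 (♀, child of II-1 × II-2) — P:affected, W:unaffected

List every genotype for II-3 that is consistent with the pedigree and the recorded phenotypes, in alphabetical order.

II-3 ∈ {PP ww, Pp ww}

P/I-1 aff ·: Pp
P/I-2 aff ·: Pp
P/II-1 un I-1×I-2: pp
P/II-2 aff ·: Pp|PP
P/II-3 aff I-1×I-2: Pp|PP
P/II-4 un ·: pp
P/III-1 aff II-4×II-3: Pp
P/III-2 aff II-1×II-2: Pp
⇒ P over [I-1,I-2,II-1,II-2,II-3,II-4,III-1,III-2]: 4 consistent
W/I-1 un ·: ww
W/I-2 un ·: ww
W/II-1 un I-1×I-2: ww
W/II-2 un ·: ww
W/II-3 ? I-1×I-2: ww
W/II-4 un ·: ww
W/III-1 un II-4×II-3: ww
W/III-2 un II-1×II-2: ww
⇒ W over [I-1,I-2,II-1,II-2,II-3,II-4,III-1,III-2]: 1 consistent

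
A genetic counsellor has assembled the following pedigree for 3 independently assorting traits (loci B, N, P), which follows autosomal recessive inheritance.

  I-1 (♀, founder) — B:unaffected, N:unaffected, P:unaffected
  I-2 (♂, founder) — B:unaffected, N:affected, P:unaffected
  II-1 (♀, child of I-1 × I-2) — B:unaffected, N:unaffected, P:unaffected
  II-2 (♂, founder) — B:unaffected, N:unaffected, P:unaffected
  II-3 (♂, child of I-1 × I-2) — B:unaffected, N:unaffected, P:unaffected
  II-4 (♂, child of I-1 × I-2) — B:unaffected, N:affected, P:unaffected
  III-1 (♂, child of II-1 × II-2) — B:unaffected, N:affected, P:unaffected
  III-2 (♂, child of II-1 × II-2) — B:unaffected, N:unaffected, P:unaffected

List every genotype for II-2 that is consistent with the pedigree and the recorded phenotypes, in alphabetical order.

B/I-1 un ·: BB|Bb
B/I-2 un ·: BB|Bb
B/II-1 un I-1×I-2: BB|Bb
B/II-2 un ·: BB|Bb
B/II-3 un I-1×I-2: BB|Bb
B/II-4 un I-1×I-2: BB|Bb
B/III-1 un II-1×II-2: BB|Bb
B/III-2 un II-1×II-2: BB|Bb
⇒ B over [I-1,I-2,II-1,II-2,II-3,II-4,III-1,III-2]: 161 consistent
N/I-1 un ·: Nn
N/I-2 aff ·: nn
N/II-1 un I-1×I-2: Nn
N/II-2 un ·: Nn
N/II-3 un I-1×I-2: Nn
N/II-4 aff I-1×I-2: nn
N/III-1 aff II-1×II-2: nn
N/III-2 un II-1×II-2: NN|Nn
⇒ N over [I-1,I-2,II-1,II-2,II-3,II-4,III-1,III-2]: 2 consistent
P/I-1 un ·: PP|Pp
P/I-2 un ·: PP|Pp
P/II-1 un I-1×I-2: PP|Pp
P/II-2 un ·: PP|Pp
P/II-3 un I-1×I-2: PP|Pp
P/II-4 un I-1×I-2: PP|Pp
P/III-1 un II-1×II-2: PP|Pp
P/III-2 un II-1×II-2: PP|Pp
⇒ P over [I-1,I-2,II-1,II-2,II-3,II-4,III-1,III-2]: 161 consistent

II-2 ∈ {BB Nn PP, BB Nn Pp, Bb Nn PP, Bb Nn Pp}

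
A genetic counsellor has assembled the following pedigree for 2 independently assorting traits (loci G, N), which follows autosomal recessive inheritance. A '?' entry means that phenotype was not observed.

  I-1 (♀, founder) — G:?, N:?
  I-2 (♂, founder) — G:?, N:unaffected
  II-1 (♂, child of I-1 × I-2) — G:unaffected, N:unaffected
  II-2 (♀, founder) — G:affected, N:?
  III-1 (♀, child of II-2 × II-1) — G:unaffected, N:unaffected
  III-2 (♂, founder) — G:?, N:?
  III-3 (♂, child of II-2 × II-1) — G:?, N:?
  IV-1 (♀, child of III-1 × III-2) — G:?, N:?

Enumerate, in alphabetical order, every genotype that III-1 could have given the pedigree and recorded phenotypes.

G/I-1 ? ·: GG|Gg|gg
G/I-2 ? ·: GG|Gg|gg
G/II-1 un I-1×I-2: GG|Gg
G/II-2 aff ·: gg
G/III-1 un II-2×II-1: Gg
G/III-2 ? ·: GG|Gg|gg
G/III-3 ? II-2×II-1: Gg|gg
G/IV-1 ? III-1×III-2: GG|Gg|gg
⇒ G over [I-1,I-2,II-1,II-2,III-1,III-2,III-3,IV-1]: 126 consistent
N/I-1 ? ·: NN|Nn|nn
N/I-2 un ·: NN|Nn
N/II-1 un I-1×I-2: NN|Nn
N/II-2 ? ·: NN|Nn|nn
N/III-1 un II-2×II-1: NN|Nn
N/III-2 ? ·: NN|Nn|nn
N/III-3 ? II-2×II-1: NN|Nn|nn
N/IV-1 ? III-1×III-2: NN|Nn|nn
⇒ N over [I-1,I-2,II-1,II-2,III-1,III-2,III-3,IV-1]: 477 consistent

III-1 ∈ {Gg NN, Gg Nn}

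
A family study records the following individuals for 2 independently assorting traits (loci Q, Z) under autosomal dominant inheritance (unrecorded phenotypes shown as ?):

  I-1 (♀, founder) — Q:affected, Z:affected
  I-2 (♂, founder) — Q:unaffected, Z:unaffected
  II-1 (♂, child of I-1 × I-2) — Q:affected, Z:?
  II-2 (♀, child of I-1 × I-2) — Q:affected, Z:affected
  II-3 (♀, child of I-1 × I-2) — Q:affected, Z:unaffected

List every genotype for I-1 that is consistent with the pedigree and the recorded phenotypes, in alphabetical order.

Q/I-1 aff ·: Qq|QQ
Q/I-2 un ·: qq
Q/II-1 aff I-1×I-2: Qq
Q/II-2 aff I-1×I-2: Qq
Q/II-3 aff I-1×I-2: Qq
⇒ Q over [I-1,I-2,II-1,II-2,II-3]: 2 consistent
Z/I-1 aff ·: Zz
Z/I-2 un ·: zz
Z/II-1 ? I-1×I-2: zz|Zz
Z/II-2 aff I-1×I-2: Zz
Z/II-3 un I-1×I-2: zz
⇒ Z over [I-1,I-2,II-1,II-2,II-3]: 2 consistent

I-1 ∈ {QQ Zz, Qq Zz}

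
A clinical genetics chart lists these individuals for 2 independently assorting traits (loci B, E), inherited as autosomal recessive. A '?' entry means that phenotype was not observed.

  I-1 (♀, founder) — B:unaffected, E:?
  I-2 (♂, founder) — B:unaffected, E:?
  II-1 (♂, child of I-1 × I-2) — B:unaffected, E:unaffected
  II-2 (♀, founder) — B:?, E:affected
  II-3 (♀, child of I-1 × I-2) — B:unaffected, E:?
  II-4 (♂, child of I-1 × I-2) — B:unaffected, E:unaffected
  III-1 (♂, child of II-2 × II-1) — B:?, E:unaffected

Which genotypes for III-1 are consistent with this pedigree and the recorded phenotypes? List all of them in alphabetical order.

III-1 ∈ {BB Ee, Bb Ee, bb Ee}

B/I-1 un ·: BB|Bb
B/I-2 un ·: BB|Bb
B/II-1 un I-1×I-2: BB|Bb
B/II-2 ? ·: BB|Bb|bb
B/II-3 un I-1×I-2: BB|Bb
B/II-4 un I-1×I-2: BB|Bb
B/III-1 ? II-2×II-1: BB|Bb|bb
⇒ B over [I-1,I-2,II-1,II-2,II-3,II-4,III-1]: 136 consistent
E/I-1 ? ·: EE|Ee|ee
E/I-2 ? ·: EE|Ee|ee
E/II-1 un I-1×I-2: EE|Ee
E/II-2 aff ·: ee
E/II-3 ? I-1×I-2: EE|Ee|ee
E/II-4 un I-1×I-2: EE|Ee
E/III-1 un II-2×II-1: Ee
⇒ E over [I-1,I-2,II-1,II-2,II-3,II-4,III-1]: 35 consistent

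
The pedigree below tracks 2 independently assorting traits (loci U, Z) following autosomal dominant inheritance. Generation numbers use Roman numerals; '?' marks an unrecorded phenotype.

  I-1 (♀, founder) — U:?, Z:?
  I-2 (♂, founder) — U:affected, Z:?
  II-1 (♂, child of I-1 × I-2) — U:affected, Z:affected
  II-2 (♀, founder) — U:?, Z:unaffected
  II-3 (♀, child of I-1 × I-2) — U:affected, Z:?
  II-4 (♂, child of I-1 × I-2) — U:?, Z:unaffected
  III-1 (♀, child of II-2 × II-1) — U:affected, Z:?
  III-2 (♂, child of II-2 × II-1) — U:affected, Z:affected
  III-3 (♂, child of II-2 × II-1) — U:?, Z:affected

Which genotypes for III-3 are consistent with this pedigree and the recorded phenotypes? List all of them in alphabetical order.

III-3 ∈ {UU Zz, Uu Zz, uu Zz}

U/I-1 ? ·: uu|Uu|UU
U/I-2 aff ·: Uu|UU
U/II-1 aff I-1×I-2: Uu|UU
U/II-2 ? ·: uu|Uu|UU
U/II-3 aff I-1×I-2: Uu|UU
U/II-4 ? I-1×I-2: uu|Uu|UU
U/III-1 aff II-2×II-1: Uu|UU
U/III-2 aff II-2×II-1: Uu|UU
U/III-3 ? II-2×II-1: uu|Uu|UU
⇒ U over [I-1,I-2,II-1,II-2,II-3,II-4,III-1,III-2,III-3]: 524 consistent
Z/I-1 ? ·: zz|Zz
Z/I-2 ? ·: zz|Zz
Z/II-1 aff I-1×I-2: Zz|ZZ
Z/II-2 un ·: zz
Z/II-3 ? I-1×I-2: zz|Zz|ZZ
Z/II-4 un I-1×I-2: zz
Z/III-1 ? II-2×II-1: zz|Zz
Z/III-2 aff II-2×II-1: Zz
Z/III-3 aff II-2×II-1: Zz
⇒ Z over [I-1,I-2,II-1,II-2,II-3,II-4,III-1,III-2,III-3]: 17 consistent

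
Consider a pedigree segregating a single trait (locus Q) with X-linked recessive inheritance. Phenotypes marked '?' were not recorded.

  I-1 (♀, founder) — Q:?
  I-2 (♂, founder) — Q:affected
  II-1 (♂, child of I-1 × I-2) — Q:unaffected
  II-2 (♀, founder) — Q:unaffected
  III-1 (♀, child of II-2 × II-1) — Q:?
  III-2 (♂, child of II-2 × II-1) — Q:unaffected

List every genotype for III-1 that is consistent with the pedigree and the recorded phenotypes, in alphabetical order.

III-1 ∈ {X^QX^Q, X^QX^q}

Q/I-1 ? ·: X^QX^Q|X^QX^q
Q/I-2 aff ·: X^qY
Q/II-1 un I-1×I-2: X^QY
Q/II-2 un ·: X^QX^Q|X^QX^q
Q/III-1 ? II-2×II-1: X^QX^Q|X^QX^q
Q/III-2 un II-2×II-1: X^QY
⇒ Q over [I-1,I-2,II-1,II-2,III-1,III-2]: 6 consistent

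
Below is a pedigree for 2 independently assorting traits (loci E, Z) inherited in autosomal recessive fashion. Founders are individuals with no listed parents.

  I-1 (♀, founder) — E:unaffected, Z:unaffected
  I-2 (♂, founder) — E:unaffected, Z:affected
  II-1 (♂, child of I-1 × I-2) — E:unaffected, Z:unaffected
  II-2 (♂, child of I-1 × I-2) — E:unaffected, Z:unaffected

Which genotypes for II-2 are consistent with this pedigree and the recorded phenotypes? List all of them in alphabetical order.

II-2 ∈ {EE Zz, Ee Zz}

E/I-1 un ·: EE|Ee
E/I-2 un ·: EE|Ee
E/II-1 un I-1×I-2: EE|Ee
E/II-2 un I-1×I-2: EE|Ee
⇒ E over [I-1,I-2,II-1,II-2]: 13 consistent
Z/I-1 un ·: ZZ|Zz
Z/I-2 aff ·: zz
Z/II-1 un I-1×I-2: Zz
Z/II-2 un I-1×I-2: Zz
⇒ Z over [I-1,I-2,II-1,II-2]: 2 consistent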